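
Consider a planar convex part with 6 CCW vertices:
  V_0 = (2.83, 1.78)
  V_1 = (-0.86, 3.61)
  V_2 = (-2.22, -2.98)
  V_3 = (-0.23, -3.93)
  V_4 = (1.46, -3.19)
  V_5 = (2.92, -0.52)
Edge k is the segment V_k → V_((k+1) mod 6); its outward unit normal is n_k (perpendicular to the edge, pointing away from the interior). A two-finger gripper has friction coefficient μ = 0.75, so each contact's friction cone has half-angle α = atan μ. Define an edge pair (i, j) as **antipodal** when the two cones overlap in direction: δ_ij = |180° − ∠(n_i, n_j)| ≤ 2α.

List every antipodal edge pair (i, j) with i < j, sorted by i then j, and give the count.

α = atan 0.75 = 36.87°;  2α = 73.74°
n_0 = (+0.4443, +0.8959)
n_1 = (-0.9794, +0.2021)
n_2 = (-0.4308, -0.9024)
n_3 = (+0.4011, -0.9160)
n_4 = (+0.8774, -0.4798)
n_5 = (+0.9992, +0.0391)
  (0,1): δ = 75.28°  ·
  (0,2): δ = 0.86°  ✓
  (0,3): δ = 50.03°  ✓
  (0,4): δ = 87.71°  ·
  (0,5): δ = 118.62°  ·
  (1,2): δ = 103.86°  ·
  (1,3): δ = 54.69°  ✓
  (1,4): δ = 17.01°  ✓
  (1,5): δ = 13.90°  ✓
  (2,3): δ = 130.83°  ·
  (2,4): δ = 93.15°  ·
  (2,5): δ = 62.24°  ✓
  (3,4): δ = 142.32°  ·
  (3,5): δ = 111.41°  ·
  (4,5): δ = 149.09°  ·
antipodal pairs: 6

count = 6; pairs: (0,2), (0,3), (1,3), (1,4), (1,5), (2,5)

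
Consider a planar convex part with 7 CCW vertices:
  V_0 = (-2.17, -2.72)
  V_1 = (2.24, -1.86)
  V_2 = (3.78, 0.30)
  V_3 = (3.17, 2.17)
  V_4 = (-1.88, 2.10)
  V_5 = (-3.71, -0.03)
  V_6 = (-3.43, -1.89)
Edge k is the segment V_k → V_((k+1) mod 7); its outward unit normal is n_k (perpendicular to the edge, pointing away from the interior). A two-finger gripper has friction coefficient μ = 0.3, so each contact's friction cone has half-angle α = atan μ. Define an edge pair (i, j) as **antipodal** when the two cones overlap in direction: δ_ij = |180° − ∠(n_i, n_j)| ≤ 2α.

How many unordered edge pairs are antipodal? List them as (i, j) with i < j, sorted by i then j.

α = atan 0.3 = 16.70°;  2α = 33.40°
n_0 = (+0.1914, -0.9815)
n_1 = (+0.8142, -0.5805)
n_2 = (+0.9507, +0.3101)
n_3 = (-0.0139, +0.9999)
n_4 = (-0.7585, +0.6517)
n_5 = (-0.9889, -0.1489)
n_6 = (-0.5501, -0.8351)
  (0,1): δ = 136.52°  ·
  (0,2): δ = 82.97°  ·
  (0,3): δ = 10.24°  ✓
  (0,4): δ = 38.30°  ·
  (0,5): δ = 87.53°  ·
  (0,6): δ = 135.59°  ·
  (1,2): δ = 126.45°  ·
  (1,3): δ = 53.72°  ·
  (1,4): δ = 5.18°  ✓
  (1,5): δ = 44.05°  ·
  (1,6): δ = 92.11°  ·
  (2,3): δ = 107.27°  ·
  (2,4): δ = 58.73°  ·
  (2,5): δ = 9.51°  ✓
  (2,6): δ = 38.56°  ·
  (3,4): δ = 131.46°  ·
  (3,5): δ = 82.23°  ·
  (3,6): δ = 34.17°  ·
  (4,5): δ = 130.77°  ·
  (4,6): δ = 82.71°  ·
  (5,6): δ = 131.93°  ·
antipodal pairs: 3

count = 3; pairs: (0,3), (1,4), (2,5)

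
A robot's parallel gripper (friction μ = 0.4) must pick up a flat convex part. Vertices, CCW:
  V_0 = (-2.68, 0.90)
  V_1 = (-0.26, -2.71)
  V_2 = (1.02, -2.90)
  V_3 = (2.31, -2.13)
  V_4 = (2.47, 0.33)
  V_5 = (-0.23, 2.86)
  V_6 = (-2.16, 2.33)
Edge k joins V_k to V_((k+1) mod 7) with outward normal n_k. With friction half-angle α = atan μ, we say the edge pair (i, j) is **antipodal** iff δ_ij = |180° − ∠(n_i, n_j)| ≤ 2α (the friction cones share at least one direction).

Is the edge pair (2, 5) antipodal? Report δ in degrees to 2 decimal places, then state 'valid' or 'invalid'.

δ = 15.48°, valid

α = atan 0.4 = 21.80°;  2α = 43.60°
edge 2: e_2 = (+1.29, +0.77);  n_2 = (+0.5125, -0.8587)
edge 5: e_5 = (-1.93, -0.53);  n_5 = (-0.2648, +0.9643)
∠(n_2, n_5) = 164.52°
δ = |180° − 164.52°| = 15.48°
15.48° ≤ 2α = 43.60°  →  valid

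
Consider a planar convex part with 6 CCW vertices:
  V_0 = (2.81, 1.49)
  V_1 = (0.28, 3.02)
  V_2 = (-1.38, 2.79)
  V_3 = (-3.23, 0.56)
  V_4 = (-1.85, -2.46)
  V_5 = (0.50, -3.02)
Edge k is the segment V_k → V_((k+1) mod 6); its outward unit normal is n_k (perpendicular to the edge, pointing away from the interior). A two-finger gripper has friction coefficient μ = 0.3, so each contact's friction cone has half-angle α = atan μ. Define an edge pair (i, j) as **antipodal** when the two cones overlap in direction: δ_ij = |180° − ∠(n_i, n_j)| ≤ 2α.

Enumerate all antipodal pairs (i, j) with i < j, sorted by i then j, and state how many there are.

α = atan 0.3 = 16.70°;  2α = 33.40°
n_0 = (+0.5175, +0.8557)
n_1 = (-0.1372, +0.9905)
n_2 = (-0.7696, +0.6385)
n_3 = (-0.9095, -0.4156)
n_4 = (-0.2318, -0.9728)
n_5 = (+0.8900, -0.4559)
  (0,1): δ = 140.95°  ·
  (0,2): δ = 98.52°  ·
  (0,3): δ = 34.28°  ·
  (0,4): δ = 17.76°  ✓
  (0,5): δ = 94.04°  ·
  (1,2): δ = 137.57°  ·
  (1,3): δ = 73.33°  ·
  (1,4): δ = 21.29°  ✓
  (1,5): δ = 54.99°  ·
  (2,3): δ = 115.76°  ·
  (2,4): δ = 63.72°  ·
  (2,5): δ = 12.56°  ✓
  (3,4): δ = 127.96°  ·
  (3,5): δ = 51.68°  ·
  (4,5): δ = 103.72°  ·
antipodal pairs: 3

count = 3; pairs: (0,4), (1,4), (2,5)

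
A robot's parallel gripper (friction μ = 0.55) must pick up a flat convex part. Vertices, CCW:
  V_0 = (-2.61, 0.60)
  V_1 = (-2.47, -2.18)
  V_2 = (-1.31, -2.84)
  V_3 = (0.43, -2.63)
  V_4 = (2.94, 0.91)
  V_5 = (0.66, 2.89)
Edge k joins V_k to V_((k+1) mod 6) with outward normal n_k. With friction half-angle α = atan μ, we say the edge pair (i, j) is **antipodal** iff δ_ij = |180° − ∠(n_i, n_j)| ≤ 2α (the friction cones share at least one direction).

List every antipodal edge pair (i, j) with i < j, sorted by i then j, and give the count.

α = atan 0.55 = 28.81°;  2α = 57.62°
n_0 = (-0.9987, -0.0503)
n_1 = (-0.4945, -0.8692)
n_2 = (+0.1198, -0.9928)
n_3 = (+0.8158, -0.5784)
n_4 = (+0.6557, +0.7550)
n_5 = (-0.5736, +0.8191)
  (0,1): δ = 122.52°  ·
  (0,2): δ = 86.00°  ·
  (0,3): δ = 38.22°  ✓
  (0,4): δ = 46.15°  ✓
  (0,5): δ = 122.12°  ·
  (1,2): δ = 143.48°  ·
  (1,3): δ = 95.70°  ·
  (1,4): δ = 11.33°  ✓
  (1,5): δ = 64.64°  ·
  (2,3): δ = 132.22°  ·
  (2,4): δ = 47.85°  ✓
  (2,5): δ = 28.12°  ✓
  (3,4): δ = 95.63°  ·
  (3,5): δ = 19.66°  ✓
  (4,5): δ = 104.02°  ·
antipodal pairs: 6

count = 6; pairs: (0,3), (0,4), (1,4), (2,4), (2,5), (3,5)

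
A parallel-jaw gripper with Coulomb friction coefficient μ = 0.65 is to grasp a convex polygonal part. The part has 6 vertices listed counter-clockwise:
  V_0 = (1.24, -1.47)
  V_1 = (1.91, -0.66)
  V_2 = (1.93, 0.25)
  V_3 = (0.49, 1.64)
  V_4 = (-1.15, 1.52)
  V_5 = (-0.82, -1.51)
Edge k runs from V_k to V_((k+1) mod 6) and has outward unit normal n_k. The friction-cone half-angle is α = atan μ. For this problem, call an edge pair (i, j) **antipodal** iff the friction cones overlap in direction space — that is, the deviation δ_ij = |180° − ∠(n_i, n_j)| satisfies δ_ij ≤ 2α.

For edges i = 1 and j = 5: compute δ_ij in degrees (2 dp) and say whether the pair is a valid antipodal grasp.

α = atan 0.65 = 33.02°;  2α = 66.05°
edge 1: e_1 = (+0.02, +0.91);  n_1 = (+0.9998, -0.0220)
edge 5: e_5 = (+2.06, +0.04);  n_5 = (+0.0194, -0.9998)
∠(n_1, n_5) = 87.63°
δ = |180° − 87.63°| = 92.37°
92.37° > 2α = 66.05°  →  invalid

δ = 92.37°, invalid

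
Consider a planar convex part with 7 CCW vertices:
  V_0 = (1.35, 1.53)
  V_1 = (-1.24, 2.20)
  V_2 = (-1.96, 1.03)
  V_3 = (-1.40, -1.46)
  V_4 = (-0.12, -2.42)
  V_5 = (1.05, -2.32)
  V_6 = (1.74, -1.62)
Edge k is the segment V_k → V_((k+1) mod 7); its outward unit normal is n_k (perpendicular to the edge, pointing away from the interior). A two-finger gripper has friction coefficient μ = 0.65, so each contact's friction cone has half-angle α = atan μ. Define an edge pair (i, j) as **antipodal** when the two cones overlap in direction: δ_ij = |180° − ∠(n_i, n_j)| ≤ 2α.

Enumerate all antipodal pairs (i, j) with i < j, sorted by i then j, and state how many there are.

α = atan 0.65 = 33.02°;  2α = 66.05°
n_0 = (+0.2504, +0.9681)
n_1 = (-0.8517, +0.5241)
n_2 = (-0.9756, -0.2194)
n_3 = (-0.6000, -0.8000)
n_4 = (+0.0852, -0.9964)
n_5 = (+0.7122, -0.7020)
n_6 = (+0.9924, +0.1229)
  (0,1): δ = 107.10°  ·
  (0,2): δ = 62.82°  ✓
  (0,3): δ = 22.37°  ✓
  (0,4): δ = 19.39°  ✓
  (0,5): δ = 59.92°  ✓
  (0,6): δ = 111.56°  ·
  (1,2): δ = 135.72°  ·
  (1,3): δ = 95.26°  ·
  (1,4): δ = 53.51°  ✓
  (1,5): δ = 12.98°  ✓
  (1,6): δ = 38.67°  ✓
  (2,3): δ = 139.54°  ·
  (2,4): δ = 97.79°  ·
  (2,5): δ = 57.26°  ✓
  (2,6): δ = 5.62°  ✓
  (3,4): δ = 138.24°  ·
  (3,5): δ = 97.72°  ·
  (3,6): δ = 46.07°  ✓
  (4,5): δ = 139.47°  ·
  (4,6): δ = 87.83°  ·
  (5,6): δ = 128.35°  ·
antipodal pairs: 10

count = 10; pairs: (0,2), (0,3), (0,4), (0,5), (1,4), (1,5), (1,6), (2,5), (2,6), (3,6)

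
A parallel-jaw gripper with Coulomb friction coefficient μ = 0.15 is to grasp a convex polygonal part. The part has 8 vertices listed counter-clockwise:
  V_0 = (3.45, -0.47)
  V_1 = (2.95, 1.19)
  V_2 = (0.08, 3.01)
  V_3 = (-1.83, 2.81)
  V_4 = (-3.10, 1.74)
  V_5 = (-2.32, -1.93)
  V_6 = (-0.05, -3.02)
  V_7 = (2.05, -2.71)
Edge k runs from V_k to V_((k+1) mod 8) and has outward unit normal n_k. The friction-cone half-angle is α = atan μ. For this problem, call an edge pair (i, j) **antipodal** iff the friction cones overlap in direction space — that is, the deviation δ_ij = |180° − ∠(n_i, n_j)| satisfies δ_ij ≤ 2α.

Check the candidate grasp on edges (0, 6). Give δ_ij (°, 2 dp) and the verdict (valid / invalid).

δ = 81.63°, invalid

α = atan 0.15 = 8.53°;  2α = 17.06°
edge 0: e_0 = (-0.50, +1.66);  n_0 = (+0.9575, +0.2884)
edge 6: e_6 = (+2.10, +0.31);  n_6 = (+0.1460, -0.9893)
∠(n_0, n_6) = 98.37°
δ = |180° − 98.37°| = 81.63°
81.63° > 2α = 17.06°  →  invalid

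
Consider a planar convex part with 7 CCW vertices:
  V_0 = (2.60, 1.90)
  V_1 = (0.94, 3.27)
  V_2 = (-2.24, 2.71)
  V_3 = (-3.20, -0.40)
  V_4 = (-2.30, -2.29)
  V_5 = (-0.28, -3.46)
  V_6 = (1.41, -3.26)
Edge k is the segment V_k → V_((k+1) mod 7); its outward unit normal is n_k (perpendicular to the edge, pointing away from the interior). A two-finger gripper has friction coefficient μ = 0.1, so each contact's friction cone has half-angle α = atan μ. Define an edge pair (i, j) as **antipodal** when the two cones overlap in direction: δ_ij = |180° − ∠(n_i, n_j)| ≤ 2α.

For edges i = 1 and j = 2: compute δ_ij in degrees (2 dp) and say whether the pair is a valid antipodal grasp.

δ = 117.14°, invalid

α = atan 0.1 = 5.71°;  2α = 11.42°
edge 1: e_1 = (-3.18, -0.56);  n_1 = (-0.1734, +0.9848)
edge 2: e_2 = (-0.96, -3.11);  n_2 = (-0.9555, +0.2949)
∠(n_1, n_2) = 62.86°
δ = |180° − 62.86°| = 117.14°
117.14° > 2α = 11.42°  →  invalid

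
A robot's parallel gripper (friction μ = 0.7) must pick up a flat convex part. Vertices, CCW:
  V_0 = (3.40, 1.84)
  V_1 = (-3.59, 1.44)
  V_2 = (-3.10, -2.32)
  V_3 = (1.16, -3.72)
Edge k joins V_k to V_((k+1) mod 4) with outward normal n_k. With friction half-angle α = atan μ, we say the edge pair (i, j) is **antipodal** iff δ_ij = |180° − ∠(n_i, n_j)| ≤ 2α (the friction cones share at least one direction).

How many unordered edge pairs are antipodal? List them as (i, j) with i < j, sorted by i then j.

count = 3; pairs: (0,2), (0,3), (1,3)

α = atan 0.7 = 34.99°;  2α = 69.98°
n_0 = (-0.0571, +0.9984)
n_1 = (-0.9916, -0.1292)
n_2 = (-0.3122, -0.9500)
n_3 = (+0.9276, -0.3737)
  (0,1): δ = 85.85°  ·
  (0,2): δ = 21.47°  ✓
  (0,3): δ = 64.78°  ✓
  (1,2): δ = 115.62°  ·
  (1,3): δ = 29.37°  ✓
  (2,3): δ = 93.75°  ·
antipodal pairs: 3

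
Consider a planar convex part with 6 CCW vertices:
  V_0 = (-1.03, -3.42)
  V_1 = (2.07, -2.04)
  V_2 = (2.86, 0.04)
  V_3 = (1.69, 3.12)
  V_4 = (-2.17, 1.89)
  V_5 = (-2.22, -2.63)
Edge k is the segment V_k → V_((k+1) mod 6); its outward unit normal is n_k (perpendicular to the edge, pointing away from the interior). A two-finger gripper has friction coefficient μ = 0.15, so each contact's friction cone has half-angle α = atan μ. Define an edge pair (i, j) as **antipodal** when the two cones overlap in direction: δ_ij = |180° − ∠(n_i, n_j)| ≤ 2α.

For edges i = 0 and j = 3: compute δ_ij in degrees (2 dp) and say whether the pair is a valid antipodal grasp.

α = atan 0.15 = 8.53°;  2α = 17.06°
edge 0: e_0 = (+3.10, +1.38);  n_0 = (+0.4067, -0.9136)
edge 3: e_3 = (-3.86, -1.23);  n_3 = (-0.3036, +0.9528)
∠(n_0, n_3) = 173.68°
δ = |180° − 173.68°| = 6.32°
6.32° ≤ 2α = 17.06°  →  valid

δ = 6.32°, valid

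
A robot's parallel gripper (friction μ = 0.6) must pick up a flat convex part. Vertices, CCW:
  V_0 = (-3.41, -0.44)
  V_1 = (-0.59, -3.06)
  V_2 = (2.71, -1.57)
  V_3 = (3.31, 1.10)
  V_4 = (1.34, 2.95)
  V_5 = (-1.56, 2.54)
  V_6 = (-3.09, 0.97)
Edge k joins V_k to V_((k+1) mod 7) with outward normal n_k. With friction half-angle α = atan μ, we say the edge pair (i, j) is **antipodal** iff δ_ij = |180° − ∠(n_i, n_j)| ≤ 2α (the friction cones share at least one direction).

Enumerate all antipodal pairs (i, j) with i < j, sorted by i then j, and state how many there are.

α = atan 0.6 = 30.96°;  2α = 61.93°
n_0 = (-0.6807, -0.7326)
n_1 = (+0.4115, -0.9114)
n_2 = (+0.9757, -0.2193)
n_3 = (+0.6846, +0.7290)
n_4 = (-0.1400, +0.9902)
n_5 = (-0.7162, +0.6979)
n_6 = (-0.9752, +0.2213)
  (0,1): δ = 112.81°  ·
  (0,2): δ = 59.77°  ✓
  (0,3): δ = 0.31°  ✓
  (0,4): δ = 50.94°  ✓
  (0,5): δ = 88.63°  ·
  (0,6): δ = 120.11°  ·
  (1,2): δ = 126.96°  ·
  (1,3): δ = 67.50°  ·
  (1,4): δ = 16.25°  ✓
  (1,5): δ = 21.44°  ✓
  (1,6): δ = 52.91°  ✓
  (2,3): δ = 120.54°  ·
  (2,4): δ = 69.29°  ·
  (2,5): δ = 31.60°  ✓
  (2,6): δ = 0.12°  ✓
  (3,4): δ = 128.75°  ·
  (3,5): δ = 91.06°  ·
  (3,6): δ = 59.59°  ✓
  (4,5): δ = 142.31°  ·
  (4,6): δ = 110.83°  ·
  (5,6): δ = 148.53°  ·
antipodal pairs: 9

count = 9; pairs: (0,2), (0,3), (0,4), (1,4), (1,5), (1,6), (2,5), (2,6), (3,6)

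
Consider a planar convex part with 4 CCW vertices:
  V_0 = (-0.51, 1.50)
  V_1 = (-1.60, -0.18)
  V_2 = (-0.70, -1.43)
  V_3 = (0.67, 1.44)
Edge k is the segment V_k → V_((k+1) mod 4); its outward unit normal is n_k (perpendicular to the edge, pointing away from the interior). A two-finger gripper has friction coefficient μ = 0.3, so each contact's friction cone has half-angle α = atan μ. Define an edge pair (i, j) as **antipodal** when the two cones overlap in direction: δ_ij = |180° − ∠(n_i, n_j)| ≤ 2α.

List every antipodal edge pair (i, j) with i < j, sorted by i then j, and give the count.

α = atan 0.3 = 16.70°;  2α = 33.40°
n_0 = (-0.8389, +0.5443)
n_1 = (-0.8115, -0.5843)
n_2 = (+0.9025, -0.4308)
n_3 = (+0.0508, +0.9987)
  (0,1): δ = 111.27°  ·
  (0,2): δ = 7.46°  ✓
  (0,3): δ = 120.07°  ·
  (1,2): δ = 61.27°  ·
  (1,3): δ = 51.34°  ·
  (2,3): δ = 67.39°  ·
antipodal pairs: 1

count = 1; pairs: (0,2)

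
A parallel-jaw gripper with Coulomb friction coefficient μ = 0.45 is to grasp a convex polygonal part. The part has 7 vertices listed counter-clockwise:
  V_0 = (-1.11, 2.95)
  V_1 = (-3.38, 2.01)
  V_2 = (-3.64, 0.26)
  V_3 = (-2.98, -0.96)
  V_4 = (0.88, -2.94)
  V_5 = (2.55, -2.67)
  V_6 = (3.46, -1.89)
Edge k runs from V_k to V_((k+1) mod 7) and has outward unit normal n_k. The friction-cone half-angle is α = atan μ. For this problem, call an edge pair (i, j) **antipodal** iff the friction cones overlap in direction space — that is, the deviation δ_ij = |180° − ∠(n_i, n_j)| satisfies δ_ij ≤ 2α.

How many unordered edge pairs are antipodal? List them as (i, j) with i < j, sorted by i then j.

α = atan 0.45 = 24.23°;  2α = 48.46°
n_0 = (-0.3826, +0.9239)
n_1 = (-0.9891, +0.1470)
n_2 = (-0.8795, -0.4758)
n_3 = (-0.4564, -0.8898)
n_4 = (+0.1596, -0.9872)
n_5 = (+0.6508, -0.7593)
n_6 = (+0.7271, +0.6865)
  (0,1): δ = 120.94°  ·
  (0,2): δ = 84.08°  ·
  (0,3): δ = 49.65°  ·
  (0,4): δ = 13.31°  ✓
  (0,5): δ = 18.11°  ✓
  (0,6): δ = 110.86°  ·
  (1,2): δ = 143.14°  ·
  (1,3): δ = 108.71°  ·
  (1,4): δ = 72.37°  ·
  (1,5): δ = 40.95°  ✓
  (1,6): δ = 51.81°  ·
  (2,3): δ = 145.57°  ·
  (2,4): δ = 109.23°  ·
  (2,5): δ = 77.81°  ·
  (2,6): δ = 14.94°  ✓
  (3,4): δ = 143.66°  ·
  (3,5): δ = 112.24°  ·
  (3,6): δ = 19.49°  ✓
  (4,5): δ = 148.58°  ·
  (4,6): δ = 55.83°  ·
  (5,6): δ = 87.24°  ·
antipodal pairs: 5

count = 5; pairs: (0,4), (0,5), (1,5), (2,6), (3,6)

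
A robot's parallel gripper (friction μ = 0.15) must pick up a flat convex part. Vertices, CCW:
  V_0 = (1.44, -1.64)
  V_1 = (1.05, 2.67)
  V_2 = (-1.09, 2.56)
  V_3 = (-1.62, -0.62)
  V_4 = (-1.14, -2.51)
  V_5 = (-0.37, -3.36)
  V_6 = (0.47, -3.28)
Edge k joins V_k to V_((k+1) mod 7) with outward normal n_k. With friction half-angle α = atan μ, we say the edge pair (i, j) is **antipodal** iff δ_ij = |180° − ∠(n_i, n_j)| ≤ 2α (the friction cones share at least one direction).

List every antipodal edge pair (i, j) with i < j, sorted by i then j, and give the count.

α = atan 0.15 = 8.53°;  2α = 17.06°
n_0 = (+0.9959, +0.0901)
n_1 = (-0.0513, +0.9987)
n_2 = (-0.9864, +0.1644)
n_3 = (-0.9692, -0.2462)
n_4 = (-0.7411, -0.6714)
n_5 = (+0.0948, -0.9955)
n_6 = (+0.8607, -0.5091)
  (0,1): δ = 92.23°  ·
  (0,2): δ = 14.63°  ✓
  (0,3): δ = 9.08°  ✓
  (0,4): δ = 37.00°  ·
  (0,5): δ = 90.27°  ·
  (0,6): δ = 144.23°  ·
  (1,2): δ = 102.40°  ·
  (1,3): δ = 78.69°  ·
  (1,4): δ = 50.77°  ·
  (1,5): δ = 2.50°  ✓
  (1,6): δ = 56.45°  ·
  (2,3): δ = 156.29°  ·
  (2,4): δ = 128.36°  ·
  (2,5): δ = 75.10°  ·
  (2,6): δ = 21.14°  ·
  (3,4): δ = 152.08°  ·
  (3,5): δ = 98.81°  ·
  (3,6): δ = 44.85°  ·
  (4,5): δ = 126.73°  ·
  (4,6): δ = 72.78°  ·
  (5,6): δ = 126.04°  ·
antipodal pairs: 3

count = 3; pairs: (0,2), (0,3), (1,5)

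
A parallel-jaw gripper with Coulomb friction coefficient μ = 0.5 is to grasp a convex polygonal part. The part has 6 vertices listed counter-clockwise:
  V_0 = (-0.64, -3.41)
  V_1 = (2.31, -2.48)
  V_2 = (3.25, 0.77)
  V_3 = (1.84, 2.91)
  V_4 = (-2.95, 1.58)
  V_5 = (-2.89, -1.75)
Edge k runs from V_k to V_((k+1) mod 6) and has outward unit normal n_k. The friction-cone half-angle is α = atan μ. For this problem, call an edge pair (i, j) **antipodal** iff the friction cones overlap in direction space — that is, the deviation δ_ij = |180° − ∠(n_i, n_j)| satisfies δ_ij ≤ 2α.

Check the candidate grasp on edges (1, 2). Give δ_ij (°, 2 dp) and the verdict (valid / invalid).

δ = 130.49°, invalid

α = atan 0.5 = 26.57°;  2α = 53.13°
edge 1: e_1 = (+0.94, +3.25);  n_1 = (+0.9606, -0.2778)
edge 2: e_2 = (-1.41, +2.14);  n_2 = (+0.8350, +0.5502)
∠(n_1, n_2) = 49.51°
δ = |180° − 49.51°| = 130.49°
130.49° > 2α = 53.13°  →  invalid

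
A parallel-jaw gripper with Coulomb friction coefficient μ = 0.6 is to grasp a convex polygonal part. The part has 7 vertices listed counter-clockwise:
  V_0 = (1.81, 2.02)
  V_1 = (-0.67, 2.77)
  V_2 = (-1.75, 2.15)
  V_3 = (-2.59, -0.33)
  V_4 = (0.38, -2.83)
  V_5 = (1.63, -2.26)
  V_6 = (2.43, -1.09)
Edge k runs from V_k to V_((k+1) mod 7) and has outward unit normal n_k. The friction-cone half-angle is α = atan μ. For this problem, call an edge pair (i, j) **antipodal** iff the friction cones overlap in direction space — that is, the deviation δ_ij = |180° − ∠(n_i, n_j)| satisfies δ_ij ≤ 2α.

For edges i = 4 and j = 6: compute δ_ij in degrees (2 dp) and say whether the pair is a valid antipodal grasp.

δ = 103.24°, invalid

α = atan 0.6 = 30.96°;  2α = 61.93°
edge 4: e_4 = (+1.25, +0.57);  n_4 = (+0.4149, -0.9099)
edge 6: e_6 = (-0.62, +3.11);  n_6 = (+0.9807, +0.1955)
∠(n_4, n_6) = 76.76°
δ = |180° − 76.76°| = 103.24°
103.24° > 2α = 61.93°  →  invalid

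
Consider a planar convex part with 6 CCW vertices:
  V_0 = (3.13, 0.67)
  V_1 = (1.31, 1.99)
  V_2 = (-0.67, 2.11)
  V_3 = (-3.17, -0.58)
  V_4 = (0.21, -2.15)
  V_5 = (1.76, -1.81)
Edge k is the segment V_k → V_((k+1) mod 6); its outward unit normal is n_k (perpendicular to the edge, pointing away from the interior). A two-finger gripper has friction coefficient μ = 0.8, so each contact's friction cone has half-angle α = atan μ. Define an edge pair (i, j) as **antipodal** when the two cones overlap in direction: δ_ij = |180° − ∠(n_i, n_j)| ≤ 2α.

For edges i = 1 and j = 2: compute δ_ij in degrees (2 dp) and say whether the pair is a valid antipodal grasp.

α = atan 0.8 = 38.66°;  2α = 77.32°
edge 1: e_1 = (-1.98, +0.12);  n_1 = (+0.0605, +0.9982)
edge 2: e_2 = (-2.50, -2.69);  n_2 = (-0.7325, +0.6808)
∠(n_1, n_2) = 50.56°
δ = |180° − 50.56°| = 129.44°
129.44° > 2α = 77.32°  →  invalid

δ = 129.44°, invalid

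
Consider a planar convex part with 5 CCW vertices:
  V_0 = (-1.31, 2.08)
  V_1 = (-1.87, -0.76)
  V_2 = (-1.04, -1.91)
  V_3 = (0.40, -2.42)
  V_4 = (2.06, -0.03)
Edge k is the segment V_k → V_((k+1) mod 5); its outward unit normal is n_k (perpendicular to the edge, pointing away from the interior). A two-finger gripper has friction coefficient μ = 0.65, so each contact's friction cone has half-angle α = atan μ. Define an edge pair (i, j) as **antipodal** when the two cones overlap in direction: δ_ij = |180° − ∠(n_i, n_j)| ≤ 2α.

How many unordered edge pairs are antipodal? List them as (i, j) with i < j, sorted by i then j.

count = 3; pairs: (0,3), (1,4), (2,4)

α = atan 0.65 = 33.02°;  2α = 66.05°
n_0 = (-0.9811, +0.1935)
n_1 = (-0.8109, -0.5852)
n_2 = (-0.3338, -0.9426)
n_3 = (+0.8213, -0.5705)
n_4 = (+0.5307, +0.8476)
  (0,1): δ = 133.03°  ·
  (0,2): δ = 98.35°  ·
  (0,3): δ = 23.63°  ✓
  (0,4): δ = 69.10°  ·
  (1,2): δ = 145.32°  ·
  (1,3): δ = 70.60°  ·
  (1,4): δ = 22.13°  ✓
  (2,3): δ = 105.28°  ·
  (2,4): δ = 12.55°  ✓
  (3,4): δ = 87.27°  ·
antipodal pairs: 3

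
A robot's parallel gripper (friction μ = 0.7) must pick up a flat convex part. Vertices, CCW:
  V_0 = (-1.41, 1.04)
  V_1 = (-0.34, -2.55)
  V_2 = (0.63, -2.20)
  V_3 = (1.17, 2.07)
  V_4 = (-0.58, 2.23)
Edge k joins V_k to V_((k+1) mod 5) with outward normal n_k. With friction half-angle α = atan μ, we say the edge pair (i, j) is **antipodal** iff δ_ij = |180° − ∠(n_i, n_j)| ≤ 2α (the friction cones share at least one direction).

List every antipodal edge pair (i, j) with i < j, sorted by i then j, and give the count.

α = atan 0.7 = 34.99°;  2α = 69.98°
n_0 = (-0.9583, -0.2856)
n_1 = (+0.3394, -0.9406)
n_2 = (+0.9921, -0.1255)
n_3 = (+0.0910, +0.9958)
n_4 = (-0.8202, +0.5721)
  (0,1): δ = 86.76°  ·
  (0,2): δ = 23.80°  ✓
  (0,3): δ = 68.18°  ✓
  (0,4): δ = 128.51°  ·
  (1,2): δ = 117.05°  ·
  (1,3): δ = 25.06°  ✓
  (1,4): δ = 35.26°  ✓
  (2,3): δ = 88.02°  ·
  (2,4): δ = 27.69°  ✓
  (3,4): δ = 119.67°  ·
antipodal pairs: 5

count = 5; pairs: (0,2), (0,3), (1,3), (1,4), (2,4)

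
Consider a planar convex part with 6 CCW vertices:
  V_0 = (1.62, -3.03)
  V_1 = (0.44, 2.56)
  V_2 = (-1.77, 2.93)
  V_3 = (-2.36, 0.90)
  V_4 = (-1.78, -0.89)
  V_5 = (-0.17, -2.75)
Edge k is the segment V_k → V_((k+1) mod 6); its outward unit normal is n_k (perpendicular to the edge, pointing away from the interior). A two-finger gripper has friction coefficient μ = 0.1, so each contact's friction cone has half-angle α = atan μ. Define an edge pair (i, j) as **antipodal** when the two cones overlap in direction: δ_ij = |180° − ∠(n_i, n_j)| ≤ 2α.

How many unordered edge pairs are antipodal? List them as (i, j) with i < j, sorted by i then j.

count = 2; pairs: (0,3), (1,5)

α = atan 0.1 = 5.71°;  2α = 11.42°
n_0 = (+0.9784, +0.2065)
n_1 = (+0.1651, +0.9863)
n_2 = (-0.9603, +0.2791)
n_3 = (-0.9513, -0.3082)
n_4 = (-0.7561, -0.6545)
n_5 = (-0.1545, -0.9880)
  (0,1): δ = 111.42°  ·
  (0,2): δ = 28.13°  ·
  (0,3): δ = 6.03°  ✓
  (0,4): δ = 28.96°  ·
  (0,5): δ = 69.19°  ·
  (1,2): δ = 96.70°  ·
  (1,3): δ = 62.54°  ·
  (1,4): δ = 39.62°  ·
  (1,5): δ = 0.61°  ✓
  (2,3): δ = 145.84°  ·
  (2,4): δ = 122.91°  ·
  (2,5): δ = 82.68°  ·
  (3,4): δ = 157.07°  ·
  (3,5): δ = 116.84°  ·
  (4,5): δ = 139.77°  ·
antipodal pairs: 2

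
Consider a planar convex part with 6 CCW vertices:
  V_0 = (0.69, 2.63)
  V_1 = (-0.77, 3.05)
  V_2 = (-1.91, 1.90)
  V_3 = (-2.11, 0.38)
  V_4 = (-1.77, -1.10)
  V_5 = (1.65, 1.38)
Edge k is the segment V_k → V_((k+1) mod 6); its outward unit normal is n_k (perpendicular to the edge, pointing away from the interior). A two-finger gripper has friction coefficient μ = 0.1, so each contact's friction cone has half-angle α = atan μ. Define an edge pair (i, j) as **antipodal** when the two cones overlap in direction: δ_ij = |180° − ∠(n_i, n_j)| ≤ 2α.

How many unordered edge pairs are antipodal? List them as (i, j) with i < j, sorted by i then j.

count = 1; pairs: (1,4)

α = atan 0.1 = 5.71°;  2α = 11.42°
n_0 = (+0.2765, +0.9610)
n_1 = (-0.7102, +0.7040)
n_2 = (-0.9915, +0.1305)
n_3 = (-0.9746, -0.2239)
n_4 = (+0.5870, -0.8096)
n_5 = (+0.7931, +0.6091)
  (0,1): δ = 118.70°  ·
  (0,2): δ = 81.45°  ·
  (0,3): δ = 61.01°  ·
  (0,4): δ = 52.00°  ·
  (0,5): δ = 143.57°  ·
  (1,2): δ = 142.75°  ·
  (1,3): δ = 122.31°  ·
  (1,4): δ = 9.30°  ✓
  (1,5): δ = 82.27°  ·
  (2,3): δ = 159.57°  ·
  (2,4): δ = 46.56°  ·
  (2,5): δ = 45.02°  ·
  (3,4): δ = 66.99°  ·
  (3,5): δ = 24.59°  ·
  (4,5): δ = 88.42°  ·
antipodal pairs: 1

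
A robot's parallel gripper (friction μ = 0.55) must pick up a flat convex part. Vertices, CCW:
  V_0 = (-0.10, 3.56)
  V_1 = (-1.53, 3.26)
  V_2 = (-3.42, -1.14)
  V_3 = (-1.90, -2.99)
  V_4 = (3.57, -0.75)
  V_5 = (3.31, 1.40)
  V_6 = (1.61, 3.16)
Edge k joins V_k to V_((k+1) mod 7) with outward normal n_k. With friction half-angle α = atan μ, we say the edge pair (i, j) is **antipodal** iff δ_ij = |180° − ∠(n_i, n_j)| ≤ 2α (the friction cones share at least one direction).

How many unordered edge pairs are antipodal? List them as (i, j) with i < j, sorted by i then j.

count = 7; pairs: (0,3), (1,3), (1,4), (2,4), (2,5), (2,6), (3,6)

α = atan 0.55 = 28.81°;  2α = 57.62°
n_0 = (-0.2053, +0.9787)
n_1 = (-0.9188, +0.3947)
n_2 = (-0.7727, -0.6348)
n_3 = (+0.3790, -0.9254)
n_4 = (+0.9928, +0.1201)
n_5 = (+0.7193, +0.6947)
n_6 = (+0.2278, +0.9737)
  (0,1): δ = 125.09°  ·
  (0,2): δ = 62.44°  ·
  (0,3): δ = 10.42°  ✓
  (0,4): δ = 85.05°  ·
  (0,5): δ = 122.16°  ·
  (0,6): δ = 154.99°  ·
  (1,2): δ = 117.35°  ·
  (1,3): δ = 44.48°  ✓
  (1,4): δ = 30.14°  ✓
  (1,5): δ = 67.25°  ·
  (1,6): δ = 100.08°  ·
  (2,3): δ = 107.14°  ·
  (2,4): δ = 32.51°  ✓
  (2,5): δ = 4.60°  ✓
  (2,6): δ = 37.43°  ✓
  (3,4): δ = 105.37°  ·
  (3,5): δ = 68.26°  ·
  (3,6): δ = 35.44°  ✓
  (4,5): δ = 142.89°  ·
  (4,6): δ = 110.06°  ·
  (5,6): δ = 147.17°  ·
antipodal pairs: 7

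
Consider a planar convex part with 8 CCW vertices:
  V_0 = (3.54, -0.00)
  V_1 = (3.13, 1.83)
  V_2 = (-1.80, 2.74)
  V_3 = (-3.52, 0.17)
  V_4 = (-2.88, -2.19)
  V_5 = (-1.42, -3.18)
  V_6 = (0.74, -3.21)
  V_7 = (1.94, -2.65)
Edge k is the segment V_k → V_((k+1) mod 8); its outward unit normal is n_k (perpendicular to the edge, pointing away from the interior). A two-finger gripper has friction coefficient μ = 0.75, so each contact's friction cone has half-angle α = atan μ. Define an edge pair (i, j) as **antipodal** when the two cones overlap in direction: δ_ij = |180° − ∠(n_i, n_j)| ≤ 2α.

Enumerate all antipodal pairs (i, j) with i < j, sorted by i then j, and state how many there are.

count = 12; pairs: (0,2), (0,3), (0,4), (1,3), (1,4), (1,5), (1,6), (1,7), (2,5), (2,6), (2,7), (3,7)

α = atan 0.75 = 36.87°;  2α = 73.74°
n_0 = (+0.9758, +0.2186)
n_1 = (+0.1815, +0.9834)
n_2 = (-0.8311, +0.5562)
n_3 = (-0.9651, -0.2617)
n_4 = (-0.5612, -0.8277)
n_5 = (-0.0139, -0.9999)
n_6 = (+0.4229, -0.9062)
n_7 = (+0.8561, -0.5169)
  (0,1): δ = 113.09°  ·
  (0,2): δ = 46.42°  ✓
  (0,3): δ = 2.54°  ✓
  (0,4): δ = 43.23°  ✓
  (0,5): δ = 76.58°  ·
  (0,6): δ = 102.39°  ·
  (0,7): δ = 136.25°  ·
  (1,2): δ = 113.33°  ·
  (1,3): δ = 64.37°  ✓
  (1,4): δ = 23.68°  ✓
  (1,5): δ = 9.66°  ✓
  (1,6): δ = 35.48°  ✓
  (1,7): δ = 69.34°  ✓
  (2,3): δ = 131.03°  ·
  (2,4): δ = 90.35°  ·
  (2,5): δ = 57.00°  ✓
  (2,6): δ = 31.19°  ✓
  (2,7): δ = 2.67°  ✓
  (3,4): δ = 139.31°  ·
  (3,5): δ = 105.97°  ·
  (3,6): δ = 80.16°  ·
  (3,7): δ = 46.30°  ✓
  (4,5): δ = 146.66°  ·
  (4,6): δ = 120.84°  ·
  (4,7): δ = 86.98°  ·
  (5,6): δ = 154.19°  ·
  (5,7): δ = 120.33°  ·
  (6,7): δ = 146.14°  ·
antipodal pairs: 12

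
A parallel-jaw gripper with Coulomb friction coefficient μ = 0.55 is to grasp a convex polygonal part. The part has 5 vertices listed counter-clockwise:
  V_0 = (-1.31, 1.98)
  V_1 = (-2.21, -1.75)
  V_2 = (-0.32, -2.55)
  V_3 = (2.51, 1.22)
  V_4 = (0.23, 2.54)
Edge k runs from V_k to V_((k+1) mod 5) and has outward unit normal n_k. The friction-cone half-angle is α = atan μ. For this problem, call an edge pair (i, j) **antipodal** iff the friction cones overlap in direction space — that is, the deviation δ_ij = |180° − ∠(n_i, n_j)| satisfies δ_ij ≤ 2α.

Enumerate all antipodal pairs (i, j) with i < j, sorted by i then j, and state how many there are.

α = atan 0.55 = 28.81°;  2α = 57.62°
n_0 = (-0.9721, +0.2346)
n_1 = (-0.3898, -0.9209)
n_2 = (+0.7997, -0.6003)
n_3 = (+0.5010, +0.8654)
n_4 = (-0.3417, +0.9398)
  (0,1): δ = 99.38°  ·
  (0,2): δ = 23.33°  ✓
  (0,3): δ = 73.50°  ·
  (0,4): δ = 123.55°  ·
  (1,2): δ = 103.95°  ·
  (1,3): δ = 7.13°  ✓
  (1,4): δ = 42.93°  ✓
  (2,3): δ = 83.17°  ·
  (2,4): δ = 33.12°  ✓
  (3,4): δ = 129.95°  ·
antipodal pairs: 4

count = 4; pairs: (0,2), (1,3), (1,4), (2,4)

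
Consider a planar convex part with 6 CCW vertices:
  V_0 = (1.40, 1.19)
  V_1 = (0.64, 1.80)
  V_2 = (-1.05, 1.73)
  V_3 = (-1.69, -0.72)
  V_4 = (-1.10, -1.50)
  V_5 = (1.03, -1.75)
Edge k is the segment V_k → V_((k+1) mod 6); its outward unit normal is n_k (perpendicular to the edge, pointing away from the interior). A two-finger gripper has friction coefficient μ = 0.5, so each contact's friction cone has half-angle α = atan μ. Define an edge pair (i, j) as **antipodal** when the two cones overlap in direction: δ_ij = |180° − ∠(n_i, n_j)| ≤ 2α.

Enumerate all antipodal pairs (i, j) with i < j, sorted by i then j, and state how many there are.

α = atan 0.5 = 26.57°;  2α = 53.13°
n_0 = (+0.6259, +0.7799)
n_1 = (-0.0414, +0.9991)
n_2 = (-0.9675, +0.2527)
n_3 = (-0.7975, -0.6033)
n_4 = (-0.1166, -0.9932)
n_5 = (+0.9922, -0.1249)
  (0,1): δ = 138.88°  ·
  (0,2): δ = 65.89°  ·
  (0,3): δ = 14.14°  ✓
  (0,4): δ = 32.06°  ✓
  (0,5): δ = 121.58°  ·
  (1,2): δ = 107.01°  ·
  (1,3): δ = 55.27°  ·
  (1,4): δ = 9.07°  ✓
  (1,5): δ = 80.46°  ·
  (2,3): δ = 128.26°  ·
  (2,4): δ = 82.05°  ·
  (2,5): δ = 7.47°  ✓
  (3,4): δ = 133.80°  ·
  (3,5): δ = 44.28°  ✓
  (4,5): δ = 90.48°  ·
antipodal pairs: 5

count = 5; pairs: (0,3), (0,4), (1,4), (2,5), (3,5)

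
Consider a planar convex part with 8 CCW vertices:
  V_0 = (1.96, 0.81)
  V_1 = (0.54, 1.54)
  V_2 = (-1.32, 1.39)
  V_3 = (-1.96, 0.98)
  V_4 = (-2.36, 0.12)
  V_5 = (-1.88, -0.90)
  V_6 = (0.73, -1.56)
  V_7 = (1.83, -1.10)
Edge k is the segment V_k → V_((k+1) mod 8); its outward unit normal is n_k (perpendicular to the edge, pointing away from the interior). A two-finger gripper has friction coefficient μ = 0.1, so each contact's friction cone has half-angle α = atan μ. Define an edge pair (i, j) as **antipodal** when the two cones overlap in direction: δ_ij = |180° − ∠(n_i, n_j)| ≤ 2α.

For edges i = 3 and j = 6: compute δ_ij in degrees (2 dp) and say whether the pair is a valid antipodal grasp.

α = atan 0.1 = 5.71°;  2α = 11.42°
edge 3: e_3 = (-0.40, -0.86);  n_3 = (-0.9067, +0.4217)
edge 6: e_6 = (+1.10, +0.46);  n_6 = (+0.3858, -0.9226)
∠(n_3, n_6) = 137.64°
δ = |180° − 137.64°| = 42.36°
42.36° > 2α = 11.42°  →  invalid

δ = 42.36°, invalid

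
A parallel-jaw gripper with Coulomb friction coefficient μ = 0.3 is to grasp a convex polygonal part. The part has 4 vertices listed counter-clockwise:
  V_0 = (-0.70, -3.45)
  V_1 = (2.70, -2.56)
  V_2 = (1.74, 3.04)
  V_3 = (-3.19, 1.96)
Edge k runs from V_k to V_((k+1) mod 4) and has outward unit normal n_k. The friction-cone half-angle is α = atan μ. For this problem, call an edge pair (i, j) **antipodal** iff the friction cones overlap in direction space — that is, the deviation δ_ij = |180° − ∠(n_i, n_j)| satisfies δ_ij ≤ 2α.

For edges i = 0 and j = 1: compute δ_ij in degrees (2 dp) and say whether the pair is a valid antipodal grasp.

δ = 94.94°, invalid

α = atan 0.3 = 16.70°;  2α = 33.40°
edge 0: e_0 = (+3.40, +0.89);  n_0 = (+0.2532, -0.9674)
edge 1: e_1 = (-0.96, +5.60);  n_1 = (+0.9856, +0.1690)
∠(n_0, n_1) = 85.06°
δ = |180° − 85.06°| = 94.94°
94.94° > 2α = 33.40°  →  invalid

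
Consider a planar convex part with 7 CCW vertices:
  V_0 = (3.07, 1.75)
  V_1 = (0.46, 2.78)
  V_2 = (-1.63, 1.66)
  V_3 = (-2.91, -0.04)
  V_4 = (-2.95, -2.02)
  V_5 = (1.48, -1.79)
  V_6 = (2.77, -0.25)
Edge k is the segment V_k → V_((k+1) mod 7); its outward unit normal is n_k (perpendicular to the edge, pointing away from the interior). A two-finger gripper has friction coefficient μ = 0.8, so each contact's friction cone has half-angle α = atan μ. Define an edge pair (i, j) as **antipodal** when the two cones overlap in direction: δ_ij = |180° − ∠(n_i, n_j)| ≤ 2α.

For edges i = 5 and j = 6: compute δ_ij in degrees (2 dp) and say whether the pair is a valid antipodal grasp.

α = atan 0.8 = 38.66°;  2α = 77.32°
edge 5: e_5 = (+1.29, +1.54);  n_5 = (+0.7666, -0.6421)
edge 6: e_6 = (+0.30, +2.00);  n_6 = (+0.9889, -0.1483)
∠(n_5, n_6) = 31.42°
δ = |180° − 31.42°| = 148.58°
148.58° > 2α = 77.32°  →  invalid

δ = 148.58°, invalid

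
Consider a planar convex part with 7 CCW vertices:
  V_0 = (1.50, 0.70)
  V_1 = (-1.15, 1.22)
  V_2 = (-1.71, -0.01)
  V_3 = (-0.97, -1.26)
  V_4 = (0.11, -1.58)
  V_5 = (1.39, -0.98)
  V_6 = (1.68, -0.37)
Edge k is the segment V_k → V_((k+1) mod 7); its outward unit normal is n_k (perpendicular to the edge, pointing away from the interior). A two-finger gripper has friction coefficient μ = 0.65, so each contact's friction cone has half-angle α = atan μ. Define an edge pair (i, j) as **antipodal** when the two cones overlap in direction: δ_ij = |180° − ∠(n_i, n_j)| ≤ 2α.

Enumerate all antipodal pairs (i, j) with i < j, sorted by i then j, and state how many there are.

α = atan 0.65 = 33.02°;  2α = 66.05°
n_0 = (+0.1926, +0.9813)
n_1 = (-0.9101, +0.4144)
n_2 = (-0.8605, -0.5094)
n_3 = (-0.2841, -0.9588)
n_4 = (+0.4244, -0.9055)
n_5 = (+0.9031, -0.4294)
n_6 = (+0.9861, +0.1659)
  (0,1): δ = 103.38°  ·
  (0,2): δ = 48.27°  ✓
  (0,3): δ = 5.40°  ✓
  (0,4): δ = 36.22°  ✓
  (0,5): δ = 75.68°  ·
  (0,6): δ = 110.65°  ·
  (1,2): δ = 124.90°  ·
  (1,3): δ = 82.03°  ·
  (1,4): δ = 40.41°  ✓
  (1,5): δ = 0.95°  ✓
  (1,6): δ = 34.03°  ✓
  (2,3): δ = 137.13°  ·
  (2,4): δ = 95.51°  ·
  (2,5): δ = 56.05°  ✓
  (2,6): δ = 21.08°  ✓
  (3,4): δ = 138.38°  ·
  (3,5): δ = 98.92°  ·
  (3,6): δ = 63.95°  ✓
  (4,5): δ = 140.54°  ·
  (4,6): δ = 105.57°  ·
  (5,6): δ = 145.02°  ·
antipodal pairs: 9

count = 9; pairs: (0,2), (0,3), (0,4), (1,4), (1,5), (1,6), (2,5), (2,6), (3,6)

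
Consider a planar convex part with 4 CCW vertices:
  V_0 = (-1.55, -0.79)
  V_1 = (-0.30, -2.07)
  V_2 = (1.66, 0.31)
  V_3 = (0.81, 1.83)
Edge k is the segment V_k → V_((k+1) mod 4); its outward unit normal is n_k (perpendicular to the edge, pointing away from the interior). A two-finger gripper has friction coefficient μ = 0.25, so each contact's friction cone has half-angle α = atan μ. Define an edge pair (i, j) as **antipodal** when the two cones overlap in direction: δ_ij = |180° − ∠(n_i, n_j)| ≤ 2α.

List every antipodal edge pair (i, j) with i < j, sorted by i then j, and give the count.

α = atan 0.25 = 14.04°;  2α = 28.07°
n_0 = (-0.7154, -0.6987)
n_1 = (+0.7719, -0.6357)
n_2 = (+0.8728, +0.4881)
n_3 = (-0.7430, +0.6693)
  (0,1): δ = 83.79°  ·
  (0,2): δ = 15.11°  ✓
  (0,3): δ = 93.67°  ·
  (1,2): δ = 111.31°  ·
  (1,3): δ = 2.54°  ✓
  (2,3): δ = 71.23°  ·
antipodal pairs: 2

count = 2; pairs: (0,2), (1,3)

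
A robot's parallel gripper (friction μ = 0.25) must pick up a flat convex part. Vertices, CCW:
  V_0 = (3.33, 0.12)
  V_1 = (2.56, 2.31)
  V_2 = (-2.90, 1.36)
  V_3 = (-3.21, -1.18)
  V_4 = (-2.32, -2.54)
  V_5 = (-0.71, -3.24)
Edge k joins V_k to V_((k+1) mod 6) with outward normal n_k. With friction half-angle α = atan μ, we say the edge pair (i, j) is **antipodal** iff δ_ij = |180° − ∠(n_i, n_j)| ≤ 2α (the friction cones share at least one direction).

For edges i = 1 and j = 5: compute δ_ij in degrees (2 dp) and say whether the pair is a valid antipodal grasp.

α = atan 0.25 = 14.04°;  2α = 28.07°
edge 1: e_1 = (-5.46, -0.95);  n_1 = (-0.1714, +0.9852)
edge 5: e_5 = (+4.04, +3.36);  n_5 = (+0.6394, -0.7688)
∠(n_1, n_5) = 150.12°
δ = |180° − 150.12°| = 29.88°
29.88° > 2α = 28.07°  →  invalid

δ = 29.88°, invalid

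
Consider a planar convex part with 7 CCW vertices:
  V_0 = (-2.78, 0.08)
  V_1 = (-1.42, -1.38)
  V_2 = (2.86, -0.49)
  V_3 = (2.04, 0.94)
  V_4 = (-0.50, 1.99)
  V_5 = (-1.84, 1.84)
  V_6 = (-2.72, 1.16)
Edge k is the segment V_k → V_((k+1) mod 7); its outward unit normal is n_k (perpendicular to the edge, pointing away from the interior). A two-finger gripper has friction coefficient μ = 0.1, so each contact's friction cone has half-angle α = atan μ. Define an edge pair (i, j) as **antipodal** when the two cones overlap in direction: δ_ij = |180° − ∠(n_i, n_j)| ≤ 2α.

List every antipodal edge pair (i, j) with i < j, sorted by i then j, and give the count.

α = atan 0.1 = 5.71°;  2α = 11.42°
n_0 = (-0.7317, -0.6816)
n_1 = (+0.2036, -0.9791)
n_2 = (+0.8675, +0.4974)
n_3 = (+0.3820, +0.9241)
n_4 = (-0.1112, +0.9938)
n_5 = (-0.6114, +0.7913)
n_6 = (-0.9985, +0.0555)
  (0,1): δ = 121.22°  ·
  (0,2): δ = 13.14°  ·
  (0,3): δ = 24.57°  ·
  (0,4): δ = 53.42°  ·
  (0,5): δ = 84.73°  ·
  (0,6): δ = 133.85°  ·
  (1,2): δ = 71.92°  ·
  (1,3): δ = 34.21°  ·
  (1,4): δ = 5.36°  ✓
  (1,5): δ = 25.95°  ·
  (1,6): δ = 75.07°  ·
  (2,3): δ = 142.29°  ·
  (2,4): δ = 113.44°  ·
  (2,5): δ = 82.14°  ·
  (2,6): δ = 33.01°  ·
  (3,4): δ = 151.15°  ·
  (3,5): δ = 119.85°  ·
  (3,6): δ = 70.72°  ·
  (4,5): δ = 148.69°  ·
  (4,6): δ = 99.57°  ·
  (5,6): δ = 130.87°  ·
antipodal pairs: 1

count = 1; pairs: (1,4)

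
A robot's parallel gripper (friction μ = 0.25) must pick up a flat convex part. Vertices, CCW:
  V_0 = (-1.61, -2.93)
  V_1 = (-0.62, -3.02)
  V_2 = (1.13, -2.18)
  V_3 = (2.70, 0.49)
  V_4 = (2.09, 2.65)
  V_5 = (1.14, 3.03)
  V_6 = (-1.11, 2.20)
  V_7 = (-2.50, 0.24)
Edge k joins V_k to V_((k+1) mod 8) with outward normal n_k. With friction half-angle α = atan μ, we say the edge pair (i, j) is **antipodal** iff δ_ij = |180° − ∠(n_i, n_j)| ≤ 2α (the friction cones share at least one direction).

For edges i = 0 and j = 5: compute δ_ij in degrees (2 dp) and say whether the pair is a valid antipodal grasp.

δ = 25.44°, valid

α = atan 0.25 = 14.04°;  2α = 28.07°
edge 0: e_0 = (+0.99, -0.09);  n_0 = (-0.0905, -0.9959)
edge 5: e_5 = (-2.25, -0.83);  n_5 = (-0.3461, +0.9382)
∠(n_0, n_5) = 154.56°
δ = |180° − 154.56°| = 25.44°
25.44° ≤ 2α = 28.07°  →  valid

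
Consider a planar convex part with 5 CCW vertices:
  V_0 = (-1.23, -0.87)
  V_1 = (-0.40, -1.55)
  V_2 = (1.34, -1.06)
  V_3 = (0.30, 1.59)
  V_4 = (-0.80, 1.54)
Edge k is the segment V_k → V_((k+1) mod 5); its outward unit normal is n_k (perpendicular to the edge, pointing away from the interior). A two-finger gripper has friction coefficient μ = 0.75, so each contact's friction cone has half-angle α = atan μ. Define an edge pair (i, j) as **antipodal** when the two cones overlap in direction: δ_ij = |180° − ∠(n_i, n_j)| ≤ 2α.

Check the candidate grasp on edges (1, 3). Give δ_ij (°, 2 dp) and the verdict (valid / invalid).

α = atan 0.75 = 36.87°;  2α = 73.74°
edge 1: e_1 = (+1.74, +0.49);  n_1 = (+0.2711, -0.9626)
edge 3: e_3 = (-1.10, -0.05);  n_3 = (-0.0454, +0.9990)
∠(n_1, n_3) = 166.87°
δ = |180° − 166.87°| = 13.13°
13.13° ≤ 2α = 73.74°  →  valid

δ = 13.13°, valid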